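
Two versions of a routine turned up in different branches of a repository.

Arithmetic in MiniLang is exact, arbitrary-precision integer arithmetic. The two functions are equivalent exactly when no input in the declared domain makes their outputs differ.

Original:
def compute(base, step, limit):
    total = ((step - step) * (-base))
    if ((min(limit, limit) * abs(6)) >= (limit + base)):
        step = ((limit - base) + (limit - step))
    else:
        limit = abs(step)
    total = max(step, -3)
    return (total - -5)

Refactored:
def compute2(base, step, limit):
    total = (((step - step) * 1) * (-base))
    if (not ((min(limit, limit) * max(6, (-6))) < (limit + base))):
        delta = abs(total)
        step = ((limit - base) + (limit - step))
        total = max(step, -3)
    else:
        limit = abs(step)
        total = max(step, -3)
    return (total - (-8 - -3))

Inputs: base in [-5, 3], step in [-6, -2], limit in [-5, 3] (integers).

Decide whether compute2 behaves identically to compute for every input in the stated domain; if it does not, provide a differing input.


Although statement counts differ; also constant usage differs; also local variable names differ; also boolean connective usage differs; also min/max/abs usage differs; also comparison usage differs; also arithmetic usage differs, 405/405 inputs agree.
verdict: equivalent


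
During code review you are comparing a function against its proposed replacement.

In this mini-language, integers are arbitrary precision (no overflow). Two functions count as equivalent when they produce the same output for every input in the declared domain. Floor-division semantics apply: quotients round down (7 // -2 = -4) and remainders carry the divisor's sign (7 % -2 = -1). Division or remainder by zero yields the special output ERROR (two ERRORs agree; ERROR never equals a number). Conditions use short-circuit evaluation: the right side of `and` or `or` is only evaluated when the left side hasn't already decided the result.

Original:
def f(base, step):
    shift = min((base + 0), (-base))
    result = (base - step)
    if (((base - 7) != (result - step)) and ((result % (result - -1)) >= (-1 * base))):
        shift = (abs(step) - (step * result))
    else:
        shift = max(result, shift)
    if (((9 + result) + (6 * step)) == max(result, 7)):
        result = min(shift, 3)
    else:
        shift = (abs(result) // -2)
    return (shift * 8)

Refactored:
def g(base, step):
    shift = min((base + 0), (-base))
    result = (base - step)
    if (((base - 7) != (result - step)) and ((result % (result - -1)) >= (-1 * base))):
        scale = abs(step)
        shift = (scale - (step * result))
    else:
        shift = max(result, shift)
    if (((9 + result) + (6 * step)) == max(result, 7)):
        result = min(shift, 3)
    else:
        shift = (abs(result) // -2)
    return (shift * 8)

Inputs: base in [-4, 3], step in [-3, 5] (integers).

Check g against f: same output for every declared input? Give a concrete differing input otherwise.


Changes here: statement counts differ, local variable names differ; the full 72-point sweep finds no disagreement.
verdict: equivalent


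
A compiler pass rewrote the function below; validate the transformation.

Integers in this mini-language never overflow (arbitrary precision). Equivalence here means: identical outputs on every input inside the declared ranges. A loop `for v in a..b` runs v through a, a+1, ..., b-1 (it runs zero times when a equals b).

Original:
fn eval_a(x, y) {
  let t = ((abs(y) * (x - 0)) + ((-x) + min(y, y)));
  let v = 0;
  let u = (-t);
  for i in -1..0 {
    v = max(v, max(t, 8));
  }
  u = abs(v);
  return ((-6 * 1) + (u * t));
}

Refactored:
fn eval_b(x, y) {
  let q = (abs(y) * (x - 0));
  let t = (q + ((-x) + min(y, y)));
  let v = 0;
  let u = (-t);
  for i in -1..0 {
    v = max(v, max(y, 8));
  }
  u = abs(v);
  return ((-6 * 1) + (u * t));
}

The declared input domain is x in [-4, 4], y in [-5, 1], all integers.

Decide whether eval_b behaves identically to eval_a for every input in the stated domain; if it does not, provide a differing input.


Run the pair on x=4, y=-5.
eval_a: t := 11 | v := 0 | u := -11 | iter i=-1: | v := 11 | u := 11 | result 115
eval_b: q := 20 | t := 11 | v := 0 | u := -11 | iter i=-1: | v := 8 | u := 8 | result 82
115 against 82: the behavior changed.
verdict: not equivalent; witness: x=4, y=-5


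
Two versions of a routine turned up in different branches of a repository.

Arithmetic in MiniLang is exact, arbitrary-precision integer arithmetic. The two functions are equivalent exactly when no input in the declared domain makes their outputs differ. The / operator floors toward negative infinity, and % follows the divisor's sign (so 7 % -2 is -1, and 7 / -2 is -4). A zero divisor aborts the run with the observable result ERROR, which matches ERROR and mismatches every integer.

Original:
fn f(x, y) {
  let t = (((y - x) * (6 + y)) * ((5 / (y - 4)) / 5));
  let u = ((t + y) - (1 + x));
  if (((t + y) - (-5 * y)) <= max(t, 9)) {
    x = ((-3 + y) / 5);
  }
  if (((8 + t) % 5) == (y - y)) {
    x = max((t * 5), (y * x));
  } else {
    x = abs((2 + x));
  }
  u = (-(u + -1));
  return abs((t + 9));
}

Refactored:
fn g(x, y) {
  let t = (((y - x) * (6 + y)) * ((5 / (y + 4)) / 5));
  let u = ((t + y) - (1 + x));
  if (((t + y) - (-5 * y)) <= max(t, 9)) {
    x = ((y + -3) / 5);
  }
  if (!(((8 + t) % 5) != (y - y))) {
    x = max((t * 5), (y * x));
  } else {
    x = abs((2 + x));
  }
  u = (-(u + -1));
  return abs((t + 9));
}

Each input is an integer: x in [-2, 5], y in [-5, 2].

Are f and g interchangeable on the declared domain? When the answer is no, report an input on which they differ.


These are not equivalent — on x=-2, y=-4 the outputs split (13 vs ERROR).
f: t becomes 4; next u becomes 1; next (((t + y) - (-5 * y)) <= max(t, 9)) evaluates to true; next x becomes -2; next (((8 + t) % 5) == (y - y)) evaluates to false; next x becomes 0; next u becomes 0; next final value 13
g: hits division by zero so the output is ERROR
verdict: not equivalent; witness: x=-2, y=-4


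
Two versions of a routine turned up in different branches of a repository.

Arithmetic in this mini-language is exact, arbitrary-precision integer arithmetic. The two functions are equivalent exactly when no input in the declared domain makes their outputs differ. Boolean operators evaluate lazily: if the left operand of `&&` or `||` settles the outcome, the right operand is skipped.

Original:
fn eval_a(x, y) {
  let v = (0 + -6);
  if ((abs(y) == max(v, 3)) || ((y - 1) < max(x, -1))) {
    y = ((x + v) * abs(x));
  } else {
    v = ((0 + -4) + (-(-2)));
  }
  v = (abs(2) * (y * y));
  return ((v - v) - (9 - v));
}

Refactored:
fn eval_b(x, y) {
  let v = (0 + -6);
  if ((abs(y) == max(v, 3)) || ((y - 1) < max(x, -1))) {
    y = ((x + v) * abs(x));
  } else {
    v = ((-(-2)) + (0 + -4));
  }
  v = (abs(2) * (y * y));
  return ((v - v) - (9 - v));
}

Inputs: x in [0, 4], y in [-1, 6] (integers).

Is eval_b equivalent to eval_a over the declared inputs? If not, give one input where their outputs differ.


Reading the diff, among the changes: same computation, different form.
One worked example (x=4, y=1) — eval_a: v = -6; ((abs(y) == max(v, 3)) || ((y - 1) < max(x, -1))) -> true; y = -8; v = 128; return 119; eval_b: v = -6; ((abs(y) == max(v, 3)) || ((y - 1) < max(x, -1))) -> true; y = -8; v = 128; return 119; agreement on 119.
Checked all 40 inputs in the declared domain: the outputs agree on every one.
verdict: equivalent


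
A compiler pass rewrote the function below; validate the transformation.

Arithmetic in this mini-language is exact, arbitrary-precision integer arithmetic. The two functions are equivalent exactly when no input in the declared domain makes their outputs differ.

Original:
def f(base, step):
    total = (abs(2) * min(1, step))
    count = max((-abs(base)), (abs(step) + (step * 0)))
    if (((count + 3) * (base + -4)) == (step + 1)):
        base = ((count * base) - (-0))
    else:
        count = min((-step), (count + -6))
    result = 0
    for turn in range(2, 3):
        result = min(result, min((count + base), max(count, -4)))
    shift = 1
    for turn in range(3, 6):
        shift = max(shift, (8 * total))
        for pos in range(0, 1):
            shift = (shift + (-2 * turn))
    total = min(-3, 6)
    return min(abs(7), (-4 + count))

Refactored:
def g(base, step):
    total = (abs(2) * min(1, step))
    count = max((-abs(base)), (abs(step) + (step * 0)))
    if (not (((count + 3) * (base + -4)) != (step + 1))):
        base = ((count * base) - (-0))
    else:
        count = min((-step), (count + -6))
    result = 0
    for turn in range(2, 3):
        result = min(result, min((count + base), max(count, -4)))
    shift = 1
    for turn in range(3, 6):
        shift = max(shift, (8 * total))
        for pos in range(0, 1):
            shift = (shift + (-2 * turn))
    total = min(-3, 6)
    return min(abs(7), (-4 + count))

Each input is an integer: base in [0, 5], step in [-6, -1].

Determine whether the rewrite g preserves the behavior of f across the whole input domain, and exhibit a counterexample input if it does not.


Differences: comparison usage differs, boolean connective usage differs — yet all 36 inputs agree.
verdict: equivalent


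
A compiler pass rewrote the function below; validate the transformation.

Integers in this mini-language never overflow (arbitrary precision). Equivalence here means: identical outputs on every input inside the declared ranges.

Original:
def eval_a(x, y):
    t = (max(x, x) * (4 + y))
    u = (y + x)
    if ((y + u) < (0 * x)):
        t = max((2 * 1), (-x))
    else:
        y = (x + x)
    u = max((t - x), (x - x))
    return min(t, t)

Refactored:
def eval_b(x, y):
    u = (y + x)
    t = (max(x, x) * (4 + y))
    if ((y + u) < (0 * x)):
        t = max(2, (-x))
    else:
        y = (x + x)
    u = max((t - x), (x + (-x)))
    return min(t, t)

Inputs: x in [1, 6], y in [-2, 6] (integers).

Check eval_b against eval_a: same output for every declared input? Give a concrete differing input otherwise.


Side by side, the visible changes include: constant usage differs; also arithmetic usage differs.
Spot check at x=5, y=-2 — eval_a: t = 10; u = 3; ((y + u) < (0 * x)) -> false; y = 10; u = 5; return 10. eval_b: u = 3; t = 10; ((y + u) < (0 * x)) -> false; y = 10; u = 5; return 10. Both give 10.
Every one of the 54 inputs gives matching results.
verdict: equivalent


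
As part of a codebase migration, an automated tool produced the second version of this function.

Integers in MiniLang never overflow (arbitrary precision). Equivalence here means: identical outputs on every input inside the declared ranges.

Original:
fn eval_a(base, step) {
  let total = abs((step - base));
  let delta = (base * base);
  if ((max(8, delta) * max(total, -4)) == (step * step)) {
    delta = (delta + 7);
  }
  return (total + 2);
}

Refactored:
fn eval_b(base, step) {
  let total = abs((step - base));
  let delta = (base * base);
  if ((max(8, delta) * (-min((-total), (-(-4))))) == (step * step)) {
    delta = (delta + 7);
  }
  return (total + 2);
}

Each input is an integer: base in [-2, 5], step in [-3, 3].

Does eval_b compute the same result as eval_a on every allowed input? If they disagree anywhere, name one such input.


Differences: min/max/abs usage differs — yet all 56 inputs agree.
verdict: equivalent


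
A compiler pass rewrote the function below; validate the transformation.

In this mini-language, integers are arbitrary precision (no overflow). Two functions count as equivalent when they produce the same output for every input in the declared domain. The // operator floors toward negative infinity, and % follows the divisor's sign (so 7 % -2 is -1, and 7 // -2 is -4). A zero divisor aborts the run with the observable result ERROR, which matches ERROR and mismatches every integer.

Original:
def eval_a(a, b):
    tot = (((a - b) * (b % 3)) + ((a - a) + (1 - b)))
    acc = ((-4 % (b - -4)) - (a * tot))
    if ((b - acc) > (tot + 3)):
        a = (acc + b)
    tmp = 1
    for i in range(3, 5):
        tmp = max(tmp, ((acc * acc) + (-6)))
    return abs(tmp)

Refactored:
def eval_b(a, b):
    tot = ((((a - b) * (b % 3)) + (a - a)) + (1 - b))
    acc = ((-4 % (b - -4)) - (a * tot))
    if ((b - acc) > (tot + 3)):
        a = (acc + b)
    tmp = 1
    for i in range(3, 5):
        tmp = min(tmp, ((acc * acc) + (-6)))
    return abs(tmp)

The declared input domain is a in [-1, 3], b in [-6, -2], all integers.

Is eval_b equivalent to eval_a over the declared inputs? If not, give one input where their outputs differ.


Input a=-1, b=-6: 43 from eval_a versus 1 from eval_b.
verdict: not equivalent; witness: a=-1, b=-6


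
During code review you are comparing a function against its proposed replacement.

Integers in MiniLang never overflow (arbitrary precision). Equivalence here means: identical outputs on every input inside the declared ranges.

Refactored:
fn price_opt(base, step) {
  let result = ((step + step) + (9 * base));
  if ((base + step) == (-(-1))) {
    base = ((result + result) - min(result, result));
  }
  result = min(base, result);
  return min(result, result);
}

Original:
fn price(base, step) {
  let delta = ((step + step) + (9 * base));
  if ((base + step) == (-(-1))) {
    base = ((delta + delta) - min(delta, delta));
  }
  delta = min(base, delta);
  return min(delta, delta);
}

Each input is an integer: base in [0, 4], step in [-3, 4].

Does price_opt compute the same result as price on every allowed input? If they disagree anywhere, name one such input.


Behavior is preserved: although local variable names differ, the outputs never diverge.
One worked example (base=4, step=-3) — price: delta := 30 | ((base + step) == (-(-1))): true | base := 30 | delta := 30 | result 30; price_opt: result := 30 | ((base + step) == (-(-1))): true | base := 30 | result := 30 | result 30; agreement on 30.
Checked all 40 inputs in the declared domain: the outputs agree on every one.
verdict: equivalent


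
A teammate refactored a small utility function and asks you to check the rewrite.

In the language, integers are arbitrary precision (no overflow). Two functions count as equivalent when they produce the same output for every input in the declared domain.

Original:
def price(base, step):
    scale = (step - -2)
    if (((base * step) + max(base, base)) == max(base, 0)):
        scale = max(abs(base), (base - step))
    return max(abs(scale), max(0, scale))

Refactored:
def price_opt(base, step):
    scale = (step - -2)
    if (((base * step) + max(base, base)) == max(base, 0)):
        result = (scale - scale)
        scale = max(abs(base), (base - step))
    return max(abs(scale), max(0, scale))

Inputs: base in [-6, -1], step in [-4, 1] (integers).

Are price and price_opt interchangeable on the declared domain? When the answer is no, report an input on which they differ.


Equivalent — the differences include arithmetic usage differs, local variable names differ, statement counts differ, yet no declared input distinguishes the two.
As a probe, take base=-3, step=-2: price runs scale=0, then (((base * step) + max(base, base)) == max(base, 0)) is false, then returns 0; price_opt runs scale=0, then (((base * step) + max(base, base)) == max(base, 0)) is false, then returns 0; both end at 0.
Sweeping the whole domain (36 inputs) finds no disagreement.
verdict: equivalent


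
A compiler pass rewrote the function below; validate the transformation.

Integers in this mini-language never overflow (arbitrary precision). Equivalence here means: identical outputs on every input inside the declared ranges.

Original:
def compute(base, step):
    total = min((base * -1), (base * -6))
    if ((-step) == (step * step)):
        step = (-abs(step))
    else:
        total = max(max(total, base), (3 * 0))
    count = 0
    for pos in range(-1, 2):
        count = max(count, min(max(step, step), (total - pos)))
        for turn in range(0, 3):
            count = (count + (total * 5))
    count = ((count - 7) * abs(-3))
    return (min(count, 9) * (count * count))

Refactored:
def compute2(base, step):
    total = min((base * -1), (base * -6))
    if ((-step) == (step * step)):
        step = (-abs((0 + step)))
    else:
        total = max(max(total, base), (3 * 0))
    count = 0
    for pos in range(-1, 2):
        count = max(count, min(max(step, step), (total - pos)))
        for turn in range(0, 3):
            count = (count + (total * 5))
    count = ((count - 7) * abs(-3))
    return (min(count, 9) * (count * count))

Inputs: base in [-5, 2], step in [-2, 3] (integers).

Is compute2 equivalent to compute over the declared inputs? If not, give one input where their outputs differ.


Side by side, the visible changes include: arithmetic usage differs; constant usage differs.
Spot check at base=-2, step=1 — compute: total = 2; ((-step) == (step * step)) -> false; total = 2; count = 0; [pos=-1]; count = 1; [turn=0]; count = 11; [turn=1]; count = 21; [turn=2]; count = 31; [pos=0]; count = 31; [turn=0]; count = 41; [turn=1]; count = 51; [turn=2]; count = 61; [pos=1]; count = 61; [turn=0]; count = 71; [turn=1]; count = 81; [turn=2]; count = 91; count = 252; return 571536. compute2: total = 2; ((-step) == (step * step)) -> false; total = 2; count = 0; [pos=-1]; count = 1; [turn=0]; count = 11; [turn=1]; count = 21; [turn=2]; count = 31; [pos=0]; count = 31; [turn=0]; count = 41; [turn=1]; count = 51; [turn=2]; count = 61; [pos=1]; count = 61; [turn=0]; count = 71; [turn=1]; count = 81; [turn=2]; count = 91; count = 252; return 571536. Both give 571536.
An exhaustive pass over the 48 declared inputs shows identical outputs.
verdict: equivalent


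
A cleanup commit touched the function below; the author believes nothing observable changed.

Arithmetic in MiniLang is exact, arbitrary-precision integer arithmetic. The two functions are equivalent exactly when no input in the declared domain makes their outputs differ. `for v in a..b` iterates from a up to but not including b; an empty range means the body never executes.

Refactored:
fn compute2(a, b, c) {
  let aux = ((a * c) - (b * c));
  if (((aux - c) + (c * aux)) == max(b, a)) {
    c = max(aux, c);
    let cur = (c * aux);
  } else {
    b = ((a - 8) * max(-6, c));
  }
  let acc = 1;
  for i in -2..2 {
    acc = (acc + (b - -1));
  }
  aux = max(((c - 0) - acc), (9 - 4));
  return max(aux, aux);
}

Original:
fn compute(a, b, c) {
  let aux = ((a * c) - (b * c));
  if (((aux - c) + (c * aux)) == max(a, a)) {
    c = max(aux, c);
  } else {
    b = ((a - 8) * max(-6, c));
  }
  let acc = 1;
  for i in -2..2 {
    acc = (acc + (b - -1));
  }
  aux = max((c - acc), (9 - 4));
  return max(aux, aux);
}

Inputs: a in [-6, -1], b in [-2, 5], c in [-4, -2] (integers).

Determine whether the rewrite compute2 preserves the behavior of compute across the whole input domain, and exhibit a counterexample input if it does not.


Take a=-6, b=-2, c=-2.
compute: aux=8, then (((aux - c) + (c * aux)) == max(a, a)) is true, then c=8, then acc=1, then (i=-2), then acc=0, then (i=-1), then acc=-1, then (i=0), then acc=-2, then (i=1), then acc=-3, then aux=11, then returns 11
compute2: aux=8, then (((aux - c) + (c * aux)) == max(b, a)) is false, then b=28, then acc=1, then (i=-2), then acc=30, then (i=-1), then acc=59, then (i=0), then acc=88, then (i=1), then acc=117, then aux=5, then returns 5
11 vs 5 — the two versions disagree here.
verdict: not equivalent; witness: a=-6, b=-2, c=-2


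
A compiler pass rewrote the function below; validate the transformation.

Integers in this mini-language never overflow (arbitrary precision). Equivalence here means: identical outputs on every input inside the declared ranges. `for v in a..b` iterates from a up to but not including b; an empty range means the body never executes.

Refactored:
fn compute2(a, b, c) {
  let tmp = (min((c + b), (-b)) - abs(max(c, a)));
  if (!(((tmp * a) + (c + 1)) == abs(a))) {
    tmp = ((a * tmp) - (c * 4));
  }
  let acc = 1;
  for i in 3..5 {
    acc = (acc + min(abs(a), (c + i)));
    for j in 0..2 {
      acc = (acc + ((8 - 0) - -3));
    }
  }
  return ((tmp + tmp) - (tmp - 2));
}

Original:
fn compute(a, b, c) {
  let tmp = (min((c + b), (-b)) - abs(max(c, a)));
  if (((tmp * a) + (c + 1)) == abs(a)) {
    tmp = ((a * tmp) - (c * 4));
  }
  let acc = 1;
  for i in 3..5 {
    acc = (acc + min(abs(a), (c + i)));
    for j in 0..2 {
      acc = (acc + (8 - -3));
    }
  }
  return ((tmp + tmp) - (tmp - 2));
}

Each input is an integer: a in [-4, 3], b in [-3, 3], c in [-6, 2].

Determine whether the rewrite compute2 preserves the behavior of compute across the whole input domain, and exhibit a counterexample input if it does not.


At a=-4, b=-3, c=-6: compute gives -11, compute2 gives 78.
verdict: not equivalent; witness: a=-4, b=-3, c=-6


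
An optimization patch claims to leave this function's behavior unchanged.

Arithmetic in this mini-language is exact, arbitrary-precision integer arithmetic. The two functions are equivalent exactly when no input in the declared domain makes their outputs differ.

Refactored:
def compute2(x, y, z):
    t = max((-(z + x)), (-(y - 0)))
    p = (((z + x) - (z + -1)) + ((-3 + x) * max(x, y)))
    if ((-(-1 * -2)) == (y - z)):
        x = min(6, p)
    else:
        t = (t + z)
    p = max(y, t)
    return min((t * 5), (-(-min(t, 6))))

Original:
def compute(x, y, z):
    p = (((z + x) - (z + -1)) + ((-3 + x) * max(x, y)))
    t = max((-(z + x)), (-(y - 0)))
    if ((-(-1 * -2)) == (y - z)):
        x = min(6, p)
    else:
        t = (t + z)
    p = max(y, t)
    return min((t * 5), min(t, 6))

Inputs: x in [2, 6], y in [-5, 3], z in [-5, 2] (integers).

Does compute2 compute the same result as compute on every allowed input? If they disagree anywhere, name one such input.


Comparing the listings, the differences include: same computation, different form.
One worked example (x=5, y=-5, z=-4) — compute: p becomes 16; next t becomes 5; next ((-(-1 * -2)) == (y - z)) evaluates to false; next t becomes 1; next p becomes 1; next final value 1; compute2: t becomes 5; next p becomes 16; next ((-(-1 * -2)) == (y - z)) evaluates to false; next t becomes 1; next p becomes 1; next final value 1; agreement on 1.
An exhaustive pass over the 360 declared inputs shows identical outputs.
verdict: equivalent


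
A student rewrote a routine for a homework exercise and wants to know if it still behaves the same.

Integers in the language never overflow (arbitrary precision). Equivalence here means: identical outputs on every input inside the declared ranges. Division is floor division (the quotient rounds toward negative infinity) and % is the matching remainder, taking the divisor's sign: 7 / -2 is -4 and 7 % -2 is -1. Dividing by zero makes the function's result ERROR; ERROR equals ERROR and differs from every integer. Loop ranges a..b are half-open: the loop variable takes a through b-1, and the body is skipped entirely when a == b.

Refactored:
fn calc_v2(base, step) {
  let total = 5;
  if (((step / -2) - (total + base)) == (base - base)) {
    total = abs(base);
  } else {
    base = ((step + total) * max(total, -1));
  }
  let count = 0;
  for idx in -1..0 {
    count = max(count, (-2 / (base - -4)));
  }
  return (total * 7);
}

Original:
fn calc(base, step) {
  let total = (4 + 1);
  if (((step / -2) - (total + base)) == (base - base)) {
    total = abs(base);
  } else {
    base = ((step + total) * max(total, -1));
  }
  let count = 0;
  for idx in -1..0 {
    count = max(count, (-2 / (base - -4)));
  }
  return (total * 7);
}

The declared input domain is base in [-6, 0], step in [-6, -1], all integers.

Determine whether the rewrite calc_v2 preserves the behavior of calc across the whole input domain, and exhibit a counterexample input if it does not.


Differences: arithmetic usage differs; and constant usage differs — yet all 42 inputs agree.
verdict: equivalent


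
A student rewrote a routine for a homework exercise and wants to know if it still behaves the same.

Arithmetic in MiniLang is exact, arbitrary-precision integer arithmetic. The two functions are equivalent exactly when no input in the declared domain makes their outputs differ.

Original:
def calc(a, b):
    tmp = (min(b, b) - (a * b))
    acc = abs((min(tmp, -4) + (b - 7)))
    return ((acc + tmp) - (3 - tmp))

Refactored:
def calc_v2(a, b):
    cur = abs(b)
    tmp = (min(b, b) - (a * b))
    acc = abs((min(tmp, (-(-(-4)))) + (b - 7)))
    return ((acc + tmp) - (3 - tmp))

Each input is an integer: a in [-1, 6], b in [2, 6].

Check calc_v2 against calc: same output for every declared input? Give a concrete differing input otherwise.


Side by side, the visible changes include: statement counts differ, plus local variable names differ, plus min/max/abs usage differs.
As a probe, take a=-1, b=3: calc runs tmp becomes 6; next acc becomes 8; next final value 17; calc_v2 runs cur becomes 3; next tmp becomes 6; next acc becomes 8; next final value 17; both end at 17.
Every one of the 40 inputs gives matching results.
verdict: equivalent


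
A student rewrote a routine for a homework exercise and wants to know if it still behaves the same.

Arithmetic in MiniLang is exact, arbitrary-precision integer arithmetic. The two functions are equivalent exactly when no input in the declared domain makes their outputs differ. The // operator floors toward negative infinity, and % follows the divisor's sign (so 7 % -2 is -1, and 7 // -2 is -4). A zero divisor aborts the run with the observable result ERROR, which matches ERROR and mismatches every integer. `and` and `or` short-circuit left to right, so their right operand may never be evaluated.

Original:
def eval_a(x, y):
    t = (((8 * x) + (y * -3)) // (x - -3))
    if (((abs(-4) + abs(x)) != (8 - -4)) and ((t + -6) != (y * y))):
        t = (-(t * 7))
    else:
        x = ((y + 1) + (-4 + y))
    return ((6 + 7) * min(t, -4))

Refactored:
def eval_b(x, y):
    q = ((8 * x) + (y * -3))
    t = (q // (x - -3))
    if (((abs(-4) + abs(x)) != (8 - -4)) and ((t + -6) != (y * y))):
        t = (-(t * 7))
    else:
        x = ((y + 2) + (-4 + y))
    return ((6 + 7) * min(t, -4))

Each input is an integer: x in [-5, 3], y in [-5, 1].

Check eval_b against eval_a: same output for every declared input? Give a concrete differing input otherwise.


Although `1` became `2`, no input in the stated domain can expose it.
One worked example (x=2, y=-5) — eval_a: t = 6; (((abs(-4) + abs(x)) != (8 - -4)) and ((t + -6) != (y * y))) -> true; t = -42; return -546; eval_b: q = 31; t = 6; (((abs(-4) + abs(x)) != (8 - -4)) and ((t + -6) != (y * y))) -> true; t = -42; return -546; agreement on -546.
An exhaustive pass over the 63 declared inputs shows identical outputs.
verdict: equivalent


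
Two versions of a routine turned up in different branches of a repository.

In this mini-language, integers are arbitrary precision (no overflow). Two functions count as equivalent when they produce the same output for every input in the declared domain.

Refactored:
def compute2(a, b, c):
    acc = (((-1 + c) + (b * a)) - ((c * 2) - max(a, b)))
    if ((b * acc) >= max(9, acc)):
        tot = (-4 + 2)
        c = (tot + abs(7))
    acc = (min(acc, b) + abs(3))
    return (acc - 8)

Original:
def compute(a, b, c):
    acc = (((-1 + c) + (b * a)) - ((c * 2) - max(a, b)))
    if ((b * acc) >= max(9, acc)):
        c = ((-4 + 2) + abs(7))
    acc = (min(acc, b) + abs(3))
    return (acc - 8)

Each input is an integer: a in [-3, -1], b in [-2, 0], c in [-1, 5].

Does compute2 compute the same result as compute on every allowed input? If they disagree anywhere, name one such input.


Changes here: statement counts differ, and local variable names differ; the full 63-point sweep finds no disagreement.
verdict: equivalent


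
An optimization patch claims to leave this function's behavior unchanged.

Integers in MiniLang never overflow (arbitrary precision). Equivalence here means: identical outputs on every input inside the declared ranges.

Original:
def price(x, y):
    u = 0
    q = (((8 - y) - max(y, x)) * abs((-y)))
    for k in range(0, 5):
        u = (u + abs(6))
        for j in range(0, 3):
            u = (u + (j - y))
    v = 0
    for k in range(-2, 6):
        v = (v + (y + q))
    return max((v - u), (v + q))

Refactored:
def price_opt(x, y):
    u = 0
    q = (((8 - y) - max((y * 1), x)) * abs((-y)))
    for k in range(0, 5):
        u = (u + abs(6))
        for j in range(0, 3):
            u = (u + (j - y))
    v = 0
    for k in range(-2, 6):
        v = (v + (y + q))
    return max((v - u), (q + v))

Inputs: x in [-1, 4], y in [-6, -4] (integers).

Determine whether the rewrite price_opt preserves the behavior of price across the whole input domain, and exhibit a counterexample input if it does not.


The two versions differ — the changes include constant usage differs, and arithmetic usage differs.
Spot check at x=-1, y=-4 — price: u := 0 | q := 52 | iter k=0: | u := 6 | iter j=0: | u := 10 | iter j=1: | u := 15 | iter j=2: | u := 21 | iter k=1: | u := 27 | iter j=0: | u := 31 | iter j=1: | u := 36 | iter j=2: | u := 42 | iter k=2: | u := 48 | iter j=0: | u := 52 | iter j=1: | u := 57 | iter j=2: | u := 63 | iter k=3: | u := 69 | iter j=0: | u := 73 | iter j=1: | u := 78 | iter j=2: | u := 84 | iter k=4: | u := 90 | iter j=0: | u := 94 | iter j=1: | u := 99 | iter j=2: | u := 105 | v := 0 | iter k=-2: | v := 48 | iter k=-1: | v := 96 | iter k=0: | v := 144 | iter k=1: | v := 192 | iter k=2: | v := 240 | iter k=3: | v := 288 | iter k=4: | v := 336 | iter k=5: | v := 384 | result 436. price_opt: u := 0 | q := 52 | iter k=0: | u := 6 | iter j=0: | u := 10 | iter j=1: | u := 15 | iter j=2: | u := 21 | iter k=1: | u := 27 | iter j=0: | u := 31 | iter j=1: | u := 36 | iter j=2: | u := 42 | iter k=2: | u := 48 | iter j=0: | u := 52 | iter j=1: | u := 57 | iter j=2: | u := 63 | iter k=3: | u := 69 | iter j=0: | u := 73 | iter j=1: | u := 78 | iter j=2: | u := 84 | iter k=4: | u := 90 | iter j=0: | u := 94 | iter j=1: | u := 99 | iter j=2: | u := 105 | v := 0 | iter k=-2: | v := 48 | iter k=-1: | v := 96 | iter k=0: | v := 144 | iter k=1: | v := 192 | iter k=2: | v := 240 | iter k=3: | v := 288 | iter k=4: | v := 336 | iter k=5: | v := 384 | result 436. Both give 436.
An exhaustive pass over the 18 declared inputs shows identical outputs.
verdict: equivalent


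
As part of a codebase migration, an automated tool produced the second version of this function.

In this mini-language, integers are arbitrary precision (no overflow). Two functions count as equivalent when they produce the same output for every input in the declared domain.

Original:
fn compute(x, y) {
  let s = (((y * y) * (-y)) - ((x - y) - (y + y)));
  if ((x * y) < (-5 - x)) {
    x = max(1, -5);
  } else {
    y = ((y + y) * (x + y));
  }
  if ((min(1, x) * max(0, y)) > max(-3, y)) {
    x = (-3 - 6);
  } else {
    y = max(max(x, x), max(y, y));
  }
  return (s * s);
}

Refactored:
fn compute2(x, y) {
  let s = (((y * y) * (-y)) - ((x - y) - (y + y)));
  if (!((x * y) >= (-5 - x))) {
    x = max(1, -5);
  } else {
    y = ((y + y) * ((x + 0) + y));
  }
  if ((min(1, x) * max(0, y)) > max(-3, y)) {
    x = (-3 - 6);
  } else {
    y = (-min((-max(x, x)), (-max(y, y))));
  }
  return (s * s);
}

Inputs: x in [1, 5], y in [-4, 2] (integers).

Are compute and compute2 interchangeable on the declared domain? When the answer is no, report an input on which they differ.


Side by side, the visible changes include: arithmetic usage differs, plus boolean connective usage differs, plus min/max/abs usage differs, plus comparison usage differs, plus constant usage differs.
Tracing x=2, y=-2: compute: s := 0 | ((x * y) < (-5 - x)): false | y := 0 | ((min(1, x) * max(0, y)) > max(-3, y)): false | y := 2 | result 0 | compute2: s := 0 | (!((x * y) >= (-5 - x))): false | y := 0 | ((min(1, x) * max(0, y)) > max(-3, y)): false | y := 2 | result 0 — matching result 0.
Every one of the 35 inputs gives matching results.
verdict: equivalent


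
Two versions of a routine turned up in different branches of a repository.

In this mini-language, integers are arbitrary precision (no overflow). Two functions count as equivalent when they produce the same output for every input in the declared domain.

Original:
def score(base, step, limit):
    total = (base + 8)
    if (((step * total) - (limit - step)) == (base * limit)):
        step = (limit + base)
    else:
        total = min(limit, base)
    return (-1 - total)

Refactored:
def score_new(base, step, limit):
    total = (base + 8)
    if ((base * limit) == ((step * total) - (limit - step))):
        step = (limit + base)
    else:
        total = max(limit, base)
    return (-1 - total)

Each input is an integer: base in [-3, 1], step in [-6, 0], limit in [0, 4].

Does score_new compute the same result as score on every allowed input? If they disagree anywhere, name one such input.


On input base=-3, step=-6, limit=0, score returns 2 while score_new returns -1.
verdict: not equivalent; witness: base=-3, step=-6, limit=0


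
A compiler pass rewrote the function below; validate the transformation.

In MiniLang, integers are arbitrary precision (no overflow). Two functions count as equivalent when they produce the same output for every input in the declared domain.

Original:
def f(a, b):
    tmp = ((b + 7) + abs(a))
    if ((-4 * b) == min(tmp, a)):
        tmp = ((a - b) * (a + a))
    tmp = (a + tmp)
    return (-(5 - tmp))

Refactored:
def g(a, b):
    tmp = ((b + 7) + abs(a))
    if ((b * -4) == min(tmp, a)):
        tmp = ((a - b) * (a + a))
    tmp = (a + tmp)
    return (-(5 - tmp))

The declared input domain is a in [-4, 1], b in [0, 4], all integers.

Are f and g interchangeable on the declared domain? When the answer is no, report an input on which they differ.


Reading the diff, among the changes: same computation, different form.
Spot check at a=-1, b=1 — f: tmp=9, then ((-4 * b) == min(tmp, a)) is false, then tmp=8, then returns 3. g: tmp=9, then ((b * -4) == min(tmp, a)) is false, then tmp=8, then returns 3. Both give 3.
Every one of the 30 inputs gives matching results.
verdict: equivalent


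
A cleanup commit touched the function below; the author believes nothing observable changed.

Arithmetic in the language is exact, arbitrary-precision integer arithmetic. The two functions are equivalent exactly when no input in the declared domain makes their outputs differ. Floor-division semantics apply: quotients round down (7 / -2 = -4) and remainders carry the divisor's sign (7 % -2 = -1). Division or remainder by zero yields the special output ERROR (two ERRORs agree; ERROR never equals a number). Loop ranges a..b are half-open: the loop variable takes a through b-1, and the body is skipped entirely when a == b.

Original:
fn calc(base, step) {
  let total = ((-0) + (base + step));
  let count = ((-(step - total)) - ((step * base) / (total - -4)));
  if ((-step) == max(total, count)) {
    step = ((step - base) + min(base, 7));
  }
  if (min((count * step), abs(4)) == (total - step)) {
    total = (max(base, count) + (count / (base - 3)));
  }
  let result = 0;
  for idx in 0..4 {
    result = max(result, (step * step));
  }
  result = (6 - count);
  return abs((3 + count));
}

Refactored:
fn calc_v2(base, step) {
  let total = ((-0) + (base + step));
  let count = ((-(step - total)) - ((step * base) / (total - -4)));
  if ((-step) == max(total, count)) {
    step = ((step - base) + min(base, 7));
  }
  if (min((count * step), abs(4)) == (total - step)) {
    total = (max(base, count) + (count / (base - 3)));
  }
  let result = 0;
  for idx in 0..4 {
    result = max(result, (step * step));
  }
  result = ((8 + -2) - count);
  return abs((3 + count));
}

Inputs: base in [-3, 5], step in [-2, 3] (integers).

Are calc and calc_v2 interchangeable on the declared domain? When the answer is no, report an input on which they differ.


Comparing the listings, the differences include: constant usage differs, and arithmetic usage differs.
One worked example (base=4, step=-1) — calc: total = 3; count = 5; ((-step) == max(total, count)) -> false; (min((count * step), abs(4)) == (total - step)) -> false; result = 0; [idx=0]; result = 1; [idx=1]; result = 1; [idx=2]; result = 1; [idx=3]; result = 1; result = 1; return 8; calc_v2: total = 3; count = 5; ((-step) == max(total, count)) -> false; (min((count * step), abs(4)) == (total - step)) -> false; result = 0; [idx=0]; result = 1; [idx=1]; result = 1; [idx=2]; result = 1; [idx=3]; result = 1; result = 1; return 8; agreement on 8.
An exhaustive pass over the 54 declared inputs shows identical outputs.
verdict: equivalent


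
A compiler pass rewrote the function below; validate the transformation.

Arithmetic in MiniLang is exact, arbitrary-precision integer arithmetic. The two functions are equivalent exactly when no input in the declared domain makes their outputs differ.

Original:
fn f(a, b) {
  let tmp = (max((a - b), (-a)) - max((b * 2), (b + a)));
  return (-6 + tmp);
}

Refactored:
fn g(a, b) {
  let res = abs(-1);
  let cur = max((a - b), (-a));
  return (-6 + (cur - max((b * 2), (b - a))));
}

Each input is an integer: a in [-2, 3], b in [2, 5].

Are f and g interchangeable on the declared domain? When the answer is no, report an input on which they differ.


a=3, b=2 yields -10 from f but -9 from g.
verdict: not equivalent; witness: a=3, b=2


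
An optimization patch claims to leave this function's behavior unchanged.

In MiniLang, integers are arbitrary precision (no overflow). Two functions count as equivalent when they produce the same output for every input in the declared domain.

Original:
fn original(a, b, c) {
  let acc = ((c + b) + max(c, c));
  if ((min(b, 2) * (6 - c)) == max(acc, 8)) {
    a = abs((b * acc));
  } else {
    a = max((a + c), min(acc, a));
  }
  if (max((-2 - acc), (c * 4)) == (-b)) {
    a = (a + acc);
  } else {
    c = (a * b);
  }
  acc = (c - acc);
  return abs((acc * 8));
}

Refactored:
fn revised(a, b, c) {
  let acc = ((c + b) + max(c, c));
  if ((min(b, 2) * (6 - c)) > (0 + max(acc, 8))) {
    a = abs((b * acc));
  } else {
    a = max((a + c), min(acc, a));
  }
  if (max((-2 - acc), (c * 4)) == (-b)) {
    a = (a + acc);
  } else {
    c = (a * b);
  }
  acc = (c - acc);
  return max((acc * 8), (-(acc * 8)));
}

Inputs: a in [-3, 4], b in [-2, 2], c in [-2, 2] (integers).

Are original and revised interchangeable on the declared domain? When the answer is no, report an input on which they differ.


Try a=-3, b=1, c=-2.
original: acc = -3; ((min(b, 2) * (6 - c)) == max(acc, 8)) -> true; a = 3; (max((-2 - acc), (c * 4)) == (-b)) -> false; c = 3; acc = 6; return 48
revised: acc = -3; ((min(b, 2) * (6 - c)) > (0 + max(acc, 8))) -> false; a = -3; (max((-2 - acc), (c * 4)) == (-b)) -> false; c = -3; acc = 0; return 0
48 vs 0 — the two versions disagree here.
verdict: not equivalent; witness: a=-3, b=1, c=-2


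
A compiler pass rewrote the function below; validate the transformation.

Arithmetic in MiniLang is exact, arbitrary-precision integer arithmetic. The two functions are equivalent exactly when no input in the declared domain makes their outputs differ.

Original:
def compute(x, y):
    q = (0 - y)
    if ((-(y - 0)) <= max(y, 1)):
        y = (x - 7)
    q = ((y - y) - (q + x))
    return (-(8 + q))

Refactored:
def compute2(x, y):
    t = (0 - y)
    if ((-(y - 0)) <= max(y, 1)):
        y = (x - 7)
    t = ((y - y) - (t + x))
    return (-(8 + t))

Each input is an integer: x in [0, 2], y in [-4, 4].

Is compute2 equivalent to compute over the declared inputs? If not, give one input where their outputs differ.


This is a faithful refactor — local variable names differ, but the computed results match everywhere.
Tracing x=2, y=-2: compute: q becomes 2; next ((-(y - 0)) <= max(y, 1)) evaluates to false; next q becomes -4; next final value -4 | compute2: t becomes 2; next ((-(y - 0)) <= max(y, 1)) evaluates to false; next t becomes -4; next final value -4 — matching result -4.
Every one of the 27 inputs gives matching results.
verdict: equivalent


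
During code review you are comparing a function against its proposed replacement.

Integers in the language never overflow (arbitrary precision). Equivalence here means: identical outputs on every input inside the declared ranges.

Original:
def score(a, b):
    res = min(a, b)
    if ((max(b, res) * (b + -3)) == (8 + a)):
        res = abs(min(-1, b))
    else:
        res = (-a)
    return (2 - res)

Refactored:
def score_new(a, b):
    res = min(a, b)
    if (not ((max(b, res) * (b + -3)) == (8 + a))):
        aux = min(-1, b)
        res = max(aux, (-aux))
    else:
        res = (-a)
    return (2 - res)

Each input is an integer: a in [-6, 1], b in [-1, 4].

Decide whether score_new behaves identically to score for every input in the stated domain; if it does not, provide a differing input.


These are not equivalent — on a=-6, b=-1 the outputs split (-4 vs 1).
score: res becomes -6; next ((max(b, res) * (b + -3)) == (8 + a)) evaluates to false; next res becomes 6; next final value -4
score_new: res becomes -6; next (not ((max(b, res) * (b + -3)) == (8 + a))) evaluates to true; next aux becomes -1; next res becomes 1; next final value 1
verdict: not equivalent; witness: a=-6, b=-1
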